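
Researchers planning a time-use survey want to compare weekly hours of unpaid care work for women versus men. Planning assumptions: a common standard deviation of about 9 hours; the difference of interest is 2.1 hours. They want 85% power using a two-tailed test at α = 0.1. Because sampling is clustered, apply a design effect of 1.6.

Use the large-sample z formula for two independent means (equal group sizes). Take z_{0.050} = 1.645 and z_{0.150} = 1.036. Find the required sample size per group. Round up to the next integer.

n = (z_{α/2} + z_β)² · (σ₁² + σ₂²) / δ²
  = (1.645 + 1.036)² · (2·9² = 162) / 2.1²
  = 7.1878 · 162 / 4.41
  = 264.04
Design effect: 1.6 × 264.04 = 422.46.
Round up → n = 423 per group.

n = 423 per group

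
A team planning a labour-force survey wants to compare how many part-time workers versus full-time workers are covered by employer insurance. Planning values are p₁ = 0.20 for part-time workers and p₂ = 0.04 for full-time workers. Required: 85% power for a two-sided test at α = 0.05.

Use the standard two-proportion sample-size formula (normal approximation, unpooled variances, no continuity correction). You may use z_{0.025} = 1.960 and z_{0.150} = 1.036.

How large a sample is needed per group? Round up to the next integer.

n = (z_{α/2} + z_β)² · [p₁(1−p₁) + p₂(1−p₂)] / (p₁ − p₂)²
  = (1.960 + 1.036)² · (0.20·0.80 + 0.04·0.96) / (0.16)²
  = (2.996)² · (0.1600 + 0.0384) / 0.0256
  = 8.9760 · 0.1984 / 0.0256
  = 69.56
Round up → n = 70 per group.

n = 70 per group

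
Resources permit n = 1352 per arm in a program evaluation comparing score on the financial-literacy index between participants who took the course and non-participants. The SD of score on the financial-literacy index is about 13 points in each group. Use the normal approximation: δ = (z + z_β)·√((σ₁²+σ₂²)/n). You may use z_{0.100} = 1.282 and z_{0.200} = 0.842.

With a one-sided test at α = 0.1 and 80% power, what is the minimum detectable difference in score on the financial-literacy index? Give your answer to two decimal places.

δ = (z_α + z_β) · √((σ₁²+σ₂²)/n)
  = (1.282 + 0.842) · √(338/1352)
  = 2.124 · √0.25
  = 2.124 · 0.5000
  = 1.0620

Minimum detectable difference ≈ 1.06 points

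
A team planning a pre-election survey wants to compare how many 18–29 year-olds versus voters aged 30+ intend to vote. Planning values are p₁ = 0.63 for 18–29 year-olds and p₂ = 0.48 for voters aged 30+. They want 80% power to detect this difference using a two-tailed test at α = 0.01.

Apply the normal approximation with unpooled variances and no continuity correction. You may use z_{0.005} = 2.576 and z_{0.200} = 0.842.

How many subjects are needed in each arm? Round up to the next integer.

n = 251 per group

n = (z_{α/2} + z_β)² · [p₁(1−p₁) + p₂(1−p₂)] / (p₁ − p₂)²
  = (2.576 + 0.842)² · (0.63·0.37 + 0.48·0.52) / (0.15)²
  = (3.418)² · (0.2331 + 0.2496) / 0.0225
  = 11.6827 · 0.4827 / 0.0225
  = 250.63
Round up → n = 251 per group.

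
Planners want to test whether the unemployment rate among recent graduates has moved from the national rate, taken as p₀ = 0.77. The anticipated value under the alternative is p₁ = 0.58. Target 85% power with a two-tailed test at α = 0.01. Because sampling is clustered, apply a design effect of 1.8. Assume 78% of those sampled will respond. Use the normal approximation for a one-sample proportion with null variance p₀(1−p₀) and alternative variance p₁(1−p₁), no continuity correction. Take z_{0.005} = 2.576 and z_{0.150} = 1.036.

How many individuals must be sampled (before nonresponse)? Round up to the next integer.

n = 163

n = [z_{α/2}·√(p₀q₀) + z_β·√(p₁q₁)]² / (p₁ − p₀)²
  = [2.576·√(0.77·0.23) + 1.036·√(0.58·0.42)]² / (-0.19)²
  = [2.576·0.4208 + 1.036·0.4936]² / 0.0361
  = [1.5954]² / 0.0361
  = 70.51
Design effect: 1.8 × 70.51 = 126.91.
Adjust for 78% response: 126.91 / 0.78 = 162.71.
Round up → n = 163.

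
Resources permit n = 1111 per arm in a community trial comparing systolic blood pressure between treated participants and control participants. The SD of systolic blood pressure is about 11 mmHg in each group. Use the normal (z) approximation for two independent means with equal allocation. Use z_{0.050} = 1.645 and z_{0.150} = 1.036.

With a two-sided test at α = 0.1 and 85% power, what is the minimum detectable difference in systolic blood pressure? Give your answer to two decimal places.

Minimum detectable difference ≈ 1.25 mmHg

δ = (z_{α/2} + z_β) · √((σ₁²+σ₂²)/n)
  = (1.645 + 1.036) · √(242/1111)
  = 2.681 · √0.21782
  = 2.681 · 0.4667
  = 1.2513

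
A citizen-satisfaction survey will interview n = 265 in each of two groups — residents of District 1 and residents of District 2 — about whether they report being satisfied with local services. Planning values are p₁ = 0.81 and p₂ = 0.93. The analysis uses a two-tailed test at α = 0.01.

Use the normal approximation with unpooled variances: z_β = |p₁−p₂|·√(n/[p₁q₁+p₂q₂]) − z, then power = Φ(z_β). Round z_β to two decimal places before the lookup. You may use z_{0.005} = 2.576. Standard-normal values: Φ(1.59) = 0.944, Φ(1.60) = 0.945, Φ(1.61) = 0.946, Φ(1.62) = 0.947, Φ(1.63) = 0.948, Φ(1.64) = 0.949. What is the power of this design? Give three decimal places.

z_β = |p₁−p₂|·√(n/[p₁q₁+p₂q₂]) − z_{α/2}
    = 0.12 · √(265/0.2190) − 2.576
    = 0.12 · 34.7857 − 2.576
    = 4.1743 − 2.576 = 1.5983 → 1.60
Power = Φ(1.60) = 0.945.

Power ≈ 0.945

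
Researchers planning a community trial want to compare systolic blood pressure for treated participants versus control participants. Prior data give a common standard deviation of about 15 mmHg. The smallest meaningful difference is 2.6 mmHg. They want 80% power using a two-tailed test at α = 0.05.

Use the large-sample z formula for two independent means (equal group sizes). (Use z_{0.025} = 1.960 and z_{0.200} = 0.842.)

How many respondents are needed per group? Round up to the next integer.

n = 523 per group

n = (z_{α/2} + z_β)² · (σ₁² + σ₂²) / δ²
  = (1.960 + 0.842)² · (2·15² = 450) / 2.6²
  = 7.8512 · 450 / 6.76
  = 522.64
Round up → n = 523 per group.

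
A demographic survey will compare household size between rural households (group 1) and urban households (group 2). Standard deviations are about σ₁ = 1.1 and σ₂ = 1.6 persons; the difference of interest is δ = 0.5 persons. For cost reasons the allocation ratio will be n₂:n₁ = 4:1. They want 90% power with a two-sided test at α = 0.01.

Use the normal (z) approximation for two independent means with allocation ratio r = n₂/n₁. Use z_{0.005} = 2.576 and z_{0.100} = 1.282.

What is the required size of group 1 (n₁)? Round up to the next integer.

n₁ = 111

n₁ = (z_{α/2} + z_β)² · (σ₁² + σ₂²/r) / δ²
   = (2.576 + 1.282)² · (1.1² + 1.6²/4) / 0.5²
   = 14.8842 · (1.21 + 0.64) / 0.25
   = 14.8842 · 1.85 / 0.25
   = 110.14
Round up → n₁ = 111; n₂ = r·n₁ = 4 × 111 = 444.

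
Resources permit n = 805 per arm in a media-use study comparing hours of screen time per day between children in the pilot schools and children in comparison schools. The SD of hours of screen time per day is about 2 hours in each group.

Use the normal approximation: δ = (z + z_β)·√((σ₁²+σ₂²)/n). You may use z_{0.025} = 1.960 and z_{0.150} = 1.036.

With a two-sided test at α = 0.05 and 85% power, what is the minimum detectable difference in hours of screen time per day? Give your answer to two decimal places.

δ = (z_{α/2} + z_β) · √((σ₁²+σ₂²)/n)
  = (1.960 + 1.036) · √(8/805)
  = 2.996 · √0.00994
  = 2.996 · 0.0997
  = 0.2987

Minimum detectable difference ≈ 0.30 hours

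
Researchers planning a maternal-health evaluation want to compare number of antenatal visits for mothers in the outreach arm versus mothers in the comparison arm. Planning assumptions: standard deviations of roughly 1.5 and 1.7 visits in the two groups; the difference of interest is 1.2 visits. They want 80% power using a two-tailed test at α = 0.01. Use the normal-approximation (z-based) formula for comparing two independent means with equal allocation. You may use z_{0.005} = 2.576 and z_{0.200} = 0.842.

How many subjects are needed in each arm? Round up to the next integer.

n = (z_{α/2} + z_β)² · (σ₁² + σ₂²) / δ²
  = (2.576 + 0.842)² · (1.5² + 1.7² = 5.14) / 1.2²
  = 11.6827 · 5.14 / 1.44
  = 41.70
Round up → n = 42 per group.

n = 42 per group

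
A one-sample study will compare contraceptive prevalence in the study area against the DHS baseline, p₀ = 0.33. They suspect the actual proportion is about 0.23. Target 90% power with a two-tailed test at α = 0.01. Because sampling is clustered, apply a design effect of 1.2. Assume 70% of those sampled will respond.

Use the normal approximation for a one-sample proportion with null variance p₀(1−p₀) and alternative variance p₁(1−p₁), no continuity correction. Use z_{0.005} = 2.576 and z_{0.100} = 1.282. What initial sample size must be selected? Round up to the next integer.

n = 526

n = [z_{α/2}·√(p₀q₀) + z_β·√(p₁q₁)]² / (p₁ − p₀)²
  = [2.576·√(0.33·0.67) + 1.282·√(0.23·0.77)]² / (-0.10)²
  = [2.576·0.4702 + 1.282·0.4208]² / 0.0100
  = [1.7508]² / 0.0100
  = 306.52
Design effect: 1.2 × 306.52 = 367.83.
Adjust for 70% response: 367.83 / 0.70 = 525.47.
Round up → n = 526.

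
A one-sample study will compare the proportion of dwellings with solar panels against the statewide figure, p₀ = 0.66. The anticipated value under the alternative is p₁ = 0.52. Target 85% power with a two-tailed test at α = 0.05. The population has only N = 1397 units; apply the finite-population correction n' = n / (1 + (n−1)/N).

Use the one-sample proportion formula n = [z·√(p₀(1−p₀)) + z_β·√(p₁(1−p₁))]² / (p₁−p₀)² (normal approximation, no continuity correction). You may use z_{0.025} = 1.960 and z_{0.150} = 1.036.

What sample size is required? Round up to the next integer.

n = 100

n = [z_{α/2}·√(p₀q₀) + z_β·√(p₁q₁)]² / (p₁ − p₀)²
  = [1.960·√(0.66·0.34) + 1.036·√(0.52·0.48)]² / (-0.14)²
  = [1.960·0.4737 + 1.036·0.4996]² / 0.0196
  = [1.4461]² / 0.0196
  = 106.69
Finite-population correction (N = 1397): 106.69 / (1 + (106.69 − 1)/1397) = 99.18.
Round up → n = 100.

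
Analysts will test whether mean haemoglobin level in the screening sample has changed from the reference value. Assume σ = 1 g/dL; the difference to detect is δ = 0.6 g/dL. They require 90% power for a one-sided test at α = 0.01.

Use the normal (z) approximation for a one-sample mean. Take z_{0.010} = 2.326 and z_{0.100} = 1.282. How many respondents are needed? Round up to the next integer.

n = 37

n = (z_α + z_β)² · σ² / δ²
  = (2.326 + 1.282)² · 1² / 0.6²
  = 13.0177 · 1 / 0.36
  = 36.16
Round up → n = 37.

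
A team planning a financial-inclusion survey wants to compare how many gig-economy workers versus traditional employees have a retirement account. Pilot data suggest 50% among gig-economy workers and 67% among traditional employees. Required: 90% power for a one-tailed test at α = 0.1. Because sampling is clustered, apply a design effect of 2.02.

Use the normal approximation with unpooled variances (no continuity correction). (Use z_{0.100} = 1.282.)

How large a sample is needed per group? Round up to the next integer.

n = 217 per group

n = (z_α + z_β)² · [p₁(1−p₁) + p₂(1−p₂)] / (p₁ − p₂)²
  = (1.282 + 1.282)² · (0.50·0.50 + 0.67·0.33) / (-0.17)²
  = (2.564)² · (0.2500 + 0.2211) / 0.0289
  = 6.5741 · 0.4711 / 0.0289
  = 107.16
Design effect: 2.02 × 107.16 = 216.47.
Round up → n = 217 per group.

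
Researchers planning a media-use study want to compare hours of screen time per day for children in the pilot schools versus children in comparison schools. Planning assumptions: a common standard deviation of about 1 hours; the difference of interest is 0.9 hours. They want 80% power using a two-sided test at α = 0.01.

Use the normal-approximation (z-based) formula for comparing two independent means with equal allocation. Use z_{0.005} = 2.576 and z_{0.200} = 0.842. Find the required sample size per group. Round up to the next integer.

n = (z_{α/2} + z_β)² · (σ₁² + σ₂²) / δ²
  = (2.576 + 0.842)² · (2·1² = 2) / 0.9²
  = 11.6827 · 2 / 0.81
  = 28.85
Round up → n = 29 per group.

n = 29 per group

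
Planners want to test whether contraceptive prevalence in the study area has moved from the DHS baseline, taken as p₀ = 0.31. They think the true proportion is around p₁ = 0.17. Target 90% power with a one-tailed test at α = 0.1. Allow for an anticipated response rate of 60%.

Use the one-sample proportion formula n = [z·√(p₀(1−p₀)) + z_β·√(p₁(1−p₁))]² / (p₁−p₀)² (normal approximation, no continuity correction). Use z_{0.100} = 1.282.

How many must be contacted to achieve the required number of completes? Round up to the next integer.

n = [z_α·√(p₀q₀) + z_β·√(p₁q₁)]² / (p₁ − p₀)²
  = [1.282·√(0.31·0.69) + 1.282·√(0.17·0.83)]² / (-0.14)²
  = [1.282·0.4625 + 1.282·0.3756]² / 0.0196
  = [1.0745]² / 0.0196
  = 58.90
Adjust for 60% response: 58.90 / 0.60 = 98.17.
Round up → n = 99.

n = 99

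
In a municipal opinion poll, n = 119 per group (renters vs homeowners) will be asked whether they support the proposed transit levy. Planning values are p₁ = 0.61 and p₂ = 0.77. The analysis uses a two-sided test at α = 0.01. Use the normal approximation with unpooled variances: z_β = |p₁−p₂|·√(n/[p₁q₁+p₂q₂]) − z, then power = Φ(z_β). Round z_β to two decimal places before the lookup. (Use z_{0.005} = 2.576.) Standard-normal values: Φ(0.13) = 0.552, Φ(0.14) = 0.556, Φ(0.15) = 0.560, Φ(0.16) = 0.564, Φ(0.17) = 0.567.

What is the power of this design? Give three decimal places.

Power ≈ 0.552

z_β = |p₁−p₂|·√(n/[p₁q₁+p₂q₂]) − z_{α/2}
    = 0.16 · √(119/0.4150) − 2.576
    = 0.16 · 16.9336 − 2.576
    = 2.7094 − 2.576 = 0.1334 → 0.13
Power = Φ(0.13) = 0.552.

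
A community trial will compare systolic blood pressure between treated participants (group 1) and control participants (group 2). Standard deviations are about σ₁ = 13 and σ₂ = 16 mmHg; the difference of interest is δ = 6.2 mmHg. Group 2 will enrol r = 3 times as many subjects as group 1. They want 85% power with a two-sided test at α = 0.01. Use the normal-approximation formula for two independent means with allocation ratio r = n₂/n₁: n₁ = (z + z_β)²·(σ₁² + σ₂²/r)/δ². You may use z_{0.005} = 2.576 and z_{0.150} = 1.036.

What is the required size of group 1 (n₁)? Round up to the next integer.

n₁ = (z_{α/2} + z_β)² · (σ₁² + σ₂²/r) / δ²
   = (2.576 + 1.036)² · (13² + 16²/3) / 6.2²
   = 13.0465 · (169 + 85.3333) / 38.44
   = 13.0465 · 254.3333 / 38.44
   = 86.32
Round up → n₁ = 87; n₂ = r·n₁ = 3 × 87 = 261.

n₁ = 87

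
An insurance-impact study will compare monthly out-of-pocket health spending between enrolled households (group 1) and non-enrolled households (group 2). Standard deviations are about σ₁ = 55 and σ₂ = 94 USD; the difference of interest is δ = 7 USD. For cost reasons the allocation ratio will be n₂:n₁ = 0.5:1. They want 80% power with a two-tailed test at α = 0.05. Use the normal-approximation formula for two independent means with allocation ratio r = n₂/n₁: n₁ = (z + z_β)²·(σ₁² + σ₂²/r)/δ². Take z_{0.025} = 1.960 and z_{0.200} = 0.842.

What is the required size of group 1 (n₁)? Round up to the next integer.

n₁ = (z_{α/2} + z_β)² · (σ₁² + σ₂²/r) / δ²
   = (1.960 + 0.842)² · (55² + 94²/0.5) / 7²
   = 7.8512 · (3025 + 17672) / 49
   = 7.8512 · 20697 / 49
   = 3316.25
Round up → n₁ = 3317; n₂ = r·n₁ = 0.5 × 3317 = 1659.

n₁ = 3317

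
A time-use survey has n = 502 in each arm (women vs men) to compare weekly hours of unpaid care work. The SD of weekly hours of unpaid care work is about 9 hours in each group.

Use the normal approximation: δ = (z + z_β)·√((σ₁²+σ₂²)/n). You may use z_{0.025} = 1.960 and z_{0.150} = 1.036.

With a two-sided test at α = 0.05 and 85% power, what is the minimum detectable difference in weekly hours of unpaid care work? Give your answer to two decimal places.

Minimum detectable difference ≈ 1.70 hours

δ = (z_{α/2} + z_β) · √((σ₁²+σ₂²)/n)
  = (1.960 + 1.036) · √(162/502)
  = 2.996 · √0.32271
  = 2.996 · 0.5681
  = 1.7020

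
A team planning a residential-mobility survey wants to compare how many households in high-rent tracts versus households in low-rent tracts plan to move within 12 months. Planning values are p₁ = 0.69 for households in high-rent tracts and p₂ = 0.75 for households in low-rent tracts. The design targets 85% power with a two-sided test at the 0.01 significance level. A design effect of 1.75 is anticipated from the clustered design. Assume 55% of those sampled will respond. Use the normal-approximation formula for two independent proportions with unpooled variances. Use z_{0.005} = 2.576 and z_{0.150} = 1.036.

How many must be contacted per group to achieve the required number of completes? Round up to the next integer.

n = (z_{α/2} + z_β)² · [p₁(1−p₁) + p₂(1−p₂)] / (p₁ − p₂)²
  = (2.576 + 1.036)² · (0.69·0.31 + 0.75·0.25) / (-0.06)²
  = (3.612)² · (0.2139 + 0.1875) / 0.0036
  = 13.0465 · 0.4014 / 0.0036
  = 1454.69
Design effect: 1.75 × 1454.69 = 2545.71.
Adjust for 55% response: 2545.71 / 0.55 = 4628.56.
Round up → n = 4629 per group.

n = 4629 per group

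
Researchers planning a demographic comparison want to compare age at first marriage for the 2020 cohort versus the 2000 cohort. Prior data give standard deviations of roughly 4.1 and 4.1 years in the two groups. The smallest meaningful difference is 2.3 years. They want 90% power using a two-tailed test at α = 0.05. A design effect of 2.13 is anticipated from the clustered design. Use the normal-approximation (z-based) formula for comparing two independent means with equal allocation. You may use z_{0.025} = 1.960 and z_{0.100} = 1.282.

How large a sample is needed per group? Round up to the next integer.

n = 143 per group

n = (z_{α/2} + z_β)² · (σ₁² + σ₂²) / δ²
  = (1.960 + 1.282)² · (4.1² + 4.1² = 33.62) / 2.3²
  = 10.5106 · 33.62 / 5.29
  = 66.80
Design effect: 2.13 × 66.80 = 142.28.
Round up → n = 143 per group.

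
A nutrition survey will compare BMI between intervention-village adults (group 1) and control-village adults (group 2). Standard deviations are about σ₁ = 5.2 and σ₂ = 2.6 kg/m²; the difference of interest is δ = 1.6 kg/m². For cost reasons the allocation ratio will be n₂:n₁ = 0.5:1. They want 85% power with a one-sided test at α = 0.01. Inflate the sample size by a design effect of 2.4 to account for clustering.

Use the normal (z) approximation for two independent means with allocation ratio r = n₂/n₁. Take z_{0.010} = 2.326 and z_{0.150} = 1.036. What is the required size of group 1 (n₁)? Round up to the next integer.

n₁ = 430

n₁ = (z_α + z_β)² · (σ₁² + σ₂²/r) / δ²
   = (2.326 + 1.036)² · (5.2² + 2.6²/0.5) / 1.6²
   = 11.3030 · (27.04 + 13.52) / 2.56
   = 11.3030 · 40.56 / 2.56
   = 179.08
Design effect: 2.4 × 179.08 = 429.80.
Round up → n₁ = 430; n₂ = r·n₁ = 0.5 × 430 = 215.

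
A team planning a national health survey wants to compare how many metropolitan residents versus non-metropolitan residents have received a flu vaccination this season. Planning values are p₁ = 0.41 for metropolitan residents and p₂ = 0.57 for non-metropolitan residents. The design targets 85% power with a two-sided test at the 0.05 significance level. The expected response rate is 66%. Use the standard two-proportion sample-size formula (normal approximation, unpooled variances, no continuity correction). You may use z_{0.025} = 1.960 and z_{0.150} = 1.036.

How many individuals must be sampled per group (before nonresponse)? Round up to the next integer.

n = 259 per group

n = (z_{α/2} + z_β)² · [p₁(1−p₁) + p₂(1−p₂)] / (p₁ − p₂)²
  = (1.960 + 1.036)² · (0.41·0.59 + 0.57·0.43) / (-0.16)²
  = (2.996)² · (0.2419 + 0.2451) / 0.0256
  = 8.9760 · 0.4870 / 0.0256
  = 170.75
Adjust for 66% response: 170.75 / 0.66 = 258.72.
Round up → n = 259 per group.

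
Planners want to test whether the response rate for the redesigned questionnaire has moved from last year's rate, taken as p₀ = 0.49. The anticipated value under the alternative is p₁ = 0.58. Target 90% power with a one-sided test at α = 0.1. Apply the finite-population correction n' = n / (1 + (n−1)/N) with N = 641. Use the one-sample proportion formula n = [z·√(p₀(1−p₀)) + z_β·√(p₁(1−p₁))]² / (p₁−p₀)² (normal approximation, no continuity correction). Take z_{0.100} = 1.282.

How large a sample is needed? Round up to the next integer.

n = [z_α·√(p₀q₀) + z_β·√(p₁q₁)]² / (p₁ − p₀)²
  = [1.282·√(0.49·0.51) + 1.282·√(0.58·0.42)]² / (0.09)²
  = [1.282·0.4999 + 1.282·0.4936]² / 0.0081
  = [1.2736]² / 0.0081
  = 200.26
Finite-population correction (N = 641): 200.26 / (1 + (200.26 − 1)/641) = 152.77.
Round up → n = 153.

n = 153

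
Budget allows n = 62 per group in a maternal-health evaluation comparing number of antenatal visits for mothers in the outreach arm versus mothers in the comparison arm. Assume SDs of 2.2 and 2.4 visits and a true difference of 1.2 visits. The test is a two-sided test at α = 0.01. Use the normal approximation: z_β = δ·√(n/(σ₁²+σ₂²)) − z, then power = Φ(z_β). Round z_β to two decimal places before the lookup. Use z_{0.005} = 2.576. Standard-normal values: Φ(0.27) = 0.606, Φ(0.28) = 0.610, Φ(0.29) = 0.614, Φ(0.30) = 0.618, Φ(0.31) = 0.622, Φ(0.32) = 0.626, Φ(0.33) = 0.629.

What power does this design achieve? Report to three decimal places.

Power ≈ 0.629

z_β = δ·√(n/(σ₁²+σ₂²)) − z_{α/2}
    = 1.2 · √(62/10.6) − 2.576
    = 1.2 · 2.41848 − 2.576
    = 2.9022 − 2.576 = 0.3262 → 0.33
Power = Φ(0.33) = 0.629.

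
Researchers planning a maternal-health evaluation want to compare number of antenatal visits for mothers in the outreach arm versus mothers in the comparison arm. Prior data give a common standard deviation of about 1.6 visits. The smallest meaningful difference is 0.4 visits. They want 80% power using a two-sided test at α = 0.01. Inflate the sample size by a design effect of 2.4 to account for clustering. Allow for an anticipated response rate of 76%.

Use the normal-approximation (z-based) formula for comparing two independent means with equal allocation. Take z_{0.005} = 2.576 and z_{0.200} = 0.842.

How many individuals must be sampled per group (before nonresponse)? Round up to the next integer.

n = 1181 per group

n = (z_{α/2} + z_β)² · (σ₁² + σ₂²) / δ²
  = (2.576 + 0.842)² · (2·1.6² = 5.12) / 0.4²
  = 11.6827 · 5.12 / 0.16
  = 373.85
Design effect: 2.4 × 373.85 = 897.23.
Adjust for 76% response: 897.23 / 0.76 = 1180.57.
Round up → n = 1181 per group.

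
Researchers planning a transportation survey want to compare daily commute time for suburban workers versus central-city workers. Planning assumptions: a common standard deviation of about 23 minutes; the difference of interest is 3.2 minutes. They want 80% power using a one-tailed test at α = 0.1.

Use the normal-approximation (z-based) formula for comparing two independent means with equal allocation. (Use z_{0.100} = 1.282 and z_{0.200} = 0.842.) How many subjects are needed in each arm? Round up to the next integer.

n = (z_α + z_β)² · (σ₁² + σ₂²) / δ²
  = (1.282 + 0.842)² · (2·23² = 1058) / 3.2²
  = 4.5114 · 1058 / 10.24
  = 466.12
Round up → n = 467 per group.

n = 467 per group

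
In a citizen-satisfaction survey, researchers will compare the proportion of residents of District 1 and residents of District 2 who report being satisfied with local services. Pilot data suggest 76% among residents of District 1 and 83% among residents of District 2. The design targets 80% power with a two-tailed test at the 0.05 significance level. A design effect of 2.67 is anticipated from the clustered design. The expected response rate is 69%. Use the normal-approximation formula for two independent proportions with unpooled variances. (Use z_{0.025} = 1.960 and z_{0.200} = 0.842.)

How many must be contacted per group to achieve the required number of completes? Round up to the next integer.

n = 2006 per group

n = (z_{α/2} + z_β)² · [p₁(1−p₁) + p₂(1−p₂)] / (p₁ − p₂)²
  = (1.960 + 0.842)² · (0.76·0.24 + 0.83·0.17) / (-0.07)²
  = (2.802)² · (0.1824 + 0.1411) / 0.0049
  = 7.8512 · 0.3235 / 0.0049
  = 518.34
Design effect: 2.67 × 518.34 = 1383.97.
Adjust for 69% response: 1383.97 / 0.69 = 2005.75.
Round up → n = 2006 per group.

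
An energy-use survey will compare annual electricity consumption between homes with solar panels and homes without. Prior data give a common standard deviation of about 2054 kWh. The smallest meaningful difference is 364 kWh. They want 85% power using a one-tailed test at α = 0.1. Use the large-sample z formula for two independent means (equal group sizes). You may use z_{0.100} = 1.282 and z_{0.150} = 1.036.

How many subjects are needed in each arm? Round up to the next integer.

n = (z_α + z_β)² · (σ₁² + σ₂²) / δ²
  = (1.282 + 1.036)² · (2·2054² = 8437832) / 364²
  = 5.3731 · 8437832 / 132496
  = 342.18
Round up → n = 343 per group.

n = 343 per group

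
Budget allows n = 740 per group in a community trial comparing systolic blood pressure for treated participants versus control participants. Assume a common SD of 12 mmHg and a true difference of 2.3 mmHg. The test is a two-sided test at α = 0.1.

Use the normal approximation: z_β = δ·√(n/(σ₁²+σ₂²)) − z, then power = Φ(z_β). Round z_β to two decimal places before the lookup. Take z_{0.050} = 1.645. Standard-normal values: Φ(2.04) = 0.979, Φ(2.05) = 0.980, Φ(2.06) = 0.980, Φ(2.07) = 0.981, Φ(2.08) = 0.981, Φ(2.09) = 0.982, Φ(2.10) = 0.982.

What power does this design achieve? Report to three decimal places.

Power ≈ 0.979

z_β = δ·√(n/(σ₁²+σ₂²)) − z_{α/2}
    = 2.3 · √(740/288) − 1.645
    = 2.3 · 1.60295 − 1.645
    = 3.6868 − 1.645 = 2.0418 → 2.04
Power = Φ(2.04) = 0.979.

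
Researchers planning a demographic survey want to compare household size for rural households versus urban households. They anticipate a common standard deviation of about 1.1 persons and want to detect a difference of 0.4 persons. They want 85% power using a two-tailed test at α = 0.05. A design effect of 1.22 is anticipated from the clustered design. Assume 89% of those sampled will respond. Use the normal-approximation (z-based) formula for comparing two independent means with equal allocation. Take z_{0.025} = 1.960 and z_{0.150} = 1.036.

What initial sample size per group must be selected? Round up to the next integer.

n = (z_{α/2} + z_β)² · (σ₁² + σ₂²) / δ²
  = (1.960 + 1.036)² · (2·1.1² = 2.42) / 0.4²
  = 8.9760 · 2.42 / 0.16
  = 135.76
Design effect: 1.22 × 135.76 = 165.63.
Adjust for 89% response: 165.63 / 0.89 = 186.10.
Round up → n = 187 per group.

n = 187 per group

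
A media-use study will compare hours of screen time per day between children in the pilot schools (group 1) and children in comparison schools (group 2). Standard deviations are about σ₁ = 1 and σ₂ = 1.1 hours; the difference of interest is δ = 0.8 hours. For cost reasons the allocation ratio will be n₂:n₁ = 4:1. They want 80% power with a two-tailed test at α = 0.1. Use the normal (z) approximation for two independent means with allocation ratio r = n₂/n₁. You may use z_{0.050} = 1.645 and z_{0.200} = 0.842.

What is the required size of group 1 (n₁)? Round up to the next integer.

n₁ = 13

n₁ = (z_{α/2} + z_β)² · (σ₁² + σ₂²/r) / δ²
   = (1.645 + 0.842)² · (1² + 1.1²/4) / 0.8²
   = 6.1852 · (1 + 0.3025) / 0.64
   = 6.1852 · 1.3025 / 0.64
   = 12.59
Round up → n₁ = 13; n₂ = r·n₁ = 4 × 13 = 52.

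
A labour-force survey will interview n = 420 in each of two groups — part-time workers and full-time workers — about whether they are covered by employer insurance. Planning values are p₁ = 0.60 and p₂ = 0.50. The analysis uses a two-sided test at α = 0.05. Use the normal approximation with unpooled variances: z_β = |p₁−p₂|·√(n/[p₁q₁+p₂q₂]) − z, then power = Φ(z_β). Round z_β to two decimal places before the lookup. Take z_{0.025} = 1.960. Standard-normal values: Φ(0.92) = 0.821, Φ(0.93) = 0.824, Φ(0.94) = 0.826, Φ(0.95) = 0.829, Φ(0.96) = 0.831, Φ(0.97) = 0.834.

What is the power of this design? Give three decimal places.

Power ≈ 0.834

z_β = |p₁−p₂|·√(n/[p₁q₁+p₂q₂]) − z_{α/2}
    = 0.10 · √(420/0.4900) − 1.960
    = 0.10 · 29.2770 − 1.960
    = 2.9277 − 1.960 = 0.9677 → 0.97
Power = Φ(0.97) = 0.834.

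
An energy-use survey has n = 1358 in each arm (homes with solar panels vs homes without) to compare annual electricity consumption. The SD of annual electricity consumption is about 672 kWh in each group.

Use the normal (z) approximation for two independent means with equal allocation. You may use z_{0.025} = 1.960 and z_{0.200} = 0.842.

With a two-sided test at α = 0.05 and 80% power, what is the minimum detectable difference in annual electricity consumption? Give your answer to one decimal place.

Minimum detectable difference ≈ 72.3 kWh

δ = (z_{α/2} + z_β) · √((σ₁²+σ₂²)/n)
  = (1.960 + 0.842) · √(903168/1358)
  = 2.802 · √665.0722
  = 2.802 · 25.7890
  = 72.2608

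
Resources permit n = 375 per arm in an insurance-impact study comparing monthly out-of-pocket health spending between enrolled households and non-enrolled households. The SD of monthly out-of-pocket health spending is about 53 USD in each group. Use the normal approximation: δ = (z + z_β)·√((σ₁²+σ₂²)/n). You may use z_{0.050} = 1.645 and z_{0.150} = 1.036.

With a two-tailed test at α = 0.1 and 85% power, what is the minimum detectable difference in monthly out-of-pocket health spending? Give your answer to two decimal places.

Minimum detectable difference ≈ 10.38 USD

δ = (z_{α/2} + z_β) · √((σ₁²+σ₂²)/n)
  = (1.645 + 1.036) · √(5618/375)
  = 2.681 · √14.9813
  = 2.681 · 3.8706
  = 10.3770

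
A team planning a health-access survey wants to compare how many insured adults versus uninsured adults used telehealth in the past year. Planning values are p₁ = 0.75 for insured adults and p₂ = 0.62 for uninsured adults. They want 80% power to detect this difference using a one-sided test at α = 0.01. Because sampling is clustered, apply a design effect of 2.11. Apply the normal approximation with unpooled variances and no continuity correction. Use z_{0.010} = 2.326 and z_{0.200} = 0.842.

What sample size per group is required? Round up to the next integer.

n = 531 per group

n = (z_α + z_β)² · [p₁(1−p₁) + p₂(1−p₂)] / (p₁ − p₂)²
  = (2.326 + 0.842)² · (0.75·0.25 + 0.62·0.38) / (0.13)²
  = (3.168)² · (0.1875 + 0.2356) / 0.0169
  = 10.0362 · 0.4231 / 0.0169
  = 251.26
Design effect: 2.11 × 251.26 = 530.16.
Round up → n = 531 per group.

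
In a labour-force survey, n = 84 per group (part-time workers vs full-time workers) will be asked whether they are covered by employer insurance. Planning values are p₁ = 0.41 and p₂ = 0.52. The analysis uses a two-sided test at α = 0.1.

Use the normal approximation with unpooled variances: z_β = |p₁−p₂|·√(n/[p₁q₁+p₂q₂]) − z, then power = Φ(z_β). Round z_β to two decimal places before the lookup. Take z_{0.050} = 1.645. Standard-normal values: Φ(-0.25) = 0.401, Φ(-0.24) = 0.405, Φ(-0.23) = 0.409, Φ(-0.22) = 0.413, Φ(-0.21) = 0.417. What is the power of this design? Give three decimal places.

Power ≈ 0.417

z_β = |p₁−p₂|·√(n/[p₁q₁+p₂q₂]) − z_{α/2}
    = 0.11 · √(84/0.4915) − 1.645
    = 0.11 · 13.0731 − 1.645
    = 1.4380 − 1.645 = -0.2070 → -0.21
Power = Φ(-0.21) = 0.417.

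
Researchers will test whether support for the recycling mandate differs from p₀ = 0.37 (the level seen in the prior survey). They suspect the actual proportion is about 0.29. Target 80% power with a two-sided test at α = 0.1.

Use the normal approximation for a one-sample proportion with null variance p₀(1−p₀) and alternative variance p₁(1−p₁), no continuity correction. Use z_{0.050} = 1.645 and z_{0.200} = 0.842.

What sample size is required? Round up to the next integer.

n = [z_{α/2}·√(p₀q₀) + z_β·√(p₁q₁)]² / (p₁ − p₀)²
  = [1.645·√(0.37·0.63) + 0.842·√(0.29·0.71)]² / (-0.08)²
  = [1.645·0.4828 + 0.842·0.4538]² / 0.0064
  = [1.1763]² / 0.0064
  = 216.19
Round up → n = 217.

n = 217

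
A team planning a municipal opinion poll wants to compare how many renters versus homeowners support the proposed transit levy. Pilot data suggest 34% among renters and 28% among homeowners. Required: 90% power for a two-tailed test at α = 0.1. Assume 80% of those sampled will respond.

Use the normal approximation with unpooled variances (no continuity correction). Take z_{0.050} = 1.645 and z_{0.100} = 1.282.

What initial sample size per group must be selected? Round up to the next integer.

n = 1268 per group

n = (z_{α/2} + z_β)² · [p₁(1−p₁) + p₂(1−p₂)] / (p₁ − p₂)²
  = (1.645 + 1.282)² · (0.34·0.66 + 0.28·0.72) / (0.06)²
  = (2.927)² · (0.2244 + 0.2016) / 0.0036
  = 8.5673 · 0.4260 / 0.0036
  = 1013.80
Adjust for 80% response: 1013.80 / 0.80 = 1267.25.
Round up → n = 1268 per group.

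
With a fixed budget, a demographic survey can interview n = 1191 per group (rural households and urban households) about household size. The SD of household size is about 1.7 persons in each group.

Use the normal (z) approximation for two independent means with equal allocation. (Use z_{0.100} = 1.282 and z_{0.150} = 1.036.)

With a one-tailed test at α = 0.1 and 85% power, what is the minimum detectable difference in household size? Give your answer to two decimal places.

Minimum detectable difference ≈ 0.16 persons

δ = (z_α + z_β) · √((σ₁²+σ₂²)/n)
  = (1.282 + 1.036) · √(5.78/1191)
  = 2.318 · √0.00485
  = 2.318 · 0.0697
  = 0.1615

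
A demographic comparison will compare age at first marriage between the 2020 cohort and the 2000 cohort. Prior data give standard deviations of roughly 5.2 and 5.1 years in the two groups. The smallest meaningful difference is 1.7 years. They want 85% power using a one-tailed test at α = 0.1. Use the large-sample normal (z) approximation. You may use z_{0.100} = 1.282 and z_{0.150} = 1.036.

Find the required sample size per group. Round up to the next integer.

n = (z_α + z_β)² · (σ₁² + σ₂²) / δ²
  = (1.282 + 1.036)² · (5.2² + 5.1² = 53.05) / 1.7²
  = 5.3731 · 53.05 / 2.89
  = 98.63
Round up → n = 99 per group.

n = 99 per group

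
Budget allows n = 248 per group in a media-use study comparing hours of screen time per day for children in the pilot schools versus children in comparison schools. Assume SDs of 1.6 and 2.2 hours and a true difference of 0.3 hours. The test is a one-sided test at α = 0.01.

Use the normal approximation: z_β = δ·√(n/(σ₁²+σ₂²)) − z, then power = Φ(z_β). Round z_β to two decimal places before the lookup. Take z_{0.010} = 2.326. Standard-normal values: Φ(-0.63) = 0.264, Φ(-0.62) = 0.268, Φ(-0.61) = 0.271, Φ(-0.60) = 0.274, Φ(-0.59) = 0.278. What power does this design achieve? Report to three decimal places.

Power ≈ 0.278

z_β = δ·√(n/(σ₁²+σ₂²)) − z_α
    = 0.3 · √(248/7.4) − 2.326
    = 0.3 · 5.78909 − 2.326
    = 1.7367 − 2.326 = -0.5893 → -0.59
Power = Φ(-0.59) = 0.278.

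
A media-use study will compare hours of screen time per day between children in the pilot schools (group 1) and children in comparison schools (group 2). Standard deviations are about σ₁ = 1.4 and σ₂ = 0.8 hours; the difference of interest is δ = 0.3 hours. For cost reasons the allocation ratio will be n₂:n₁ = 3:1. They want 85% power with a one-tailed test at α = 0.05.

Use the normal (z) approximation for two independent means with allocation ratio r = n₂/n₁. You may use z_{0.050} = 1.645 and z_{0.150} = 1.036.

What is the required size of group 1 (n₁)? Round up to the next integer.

n₁ = 174

n₁ = (z_α + z_β)² · (σ₁² + σ₂²/r) / δ²
   = (1.645 + 1.036)² · (1.4² + 0.8²/3) / 0.3²
   = 7.1878 · (1.96 + 0.21333) / 0.09
   = 7.1878 · 2.1733 / 0.09
   = 173.57
Round up → n₁ = 174; n₂ = r·n₁ = 3 × 174 = 522.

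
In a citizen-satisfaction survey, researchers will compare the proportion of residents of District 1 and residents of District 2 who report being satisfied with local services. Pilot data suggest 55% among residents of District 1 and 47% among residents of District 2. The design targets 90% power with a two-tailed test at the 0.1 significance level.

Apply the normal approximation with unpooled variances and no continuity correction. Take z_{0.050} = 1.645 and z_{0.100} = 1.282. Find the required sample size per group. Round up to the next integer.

n = (z_{α/2} + z_β)² · [p₁(1−p₁) + p₂(1−p₂)] / (p₁ − p₂)²
  = (1.645 + 1.282)² · (0.55·0.45 + 0.47·0.53) / (0.08)²
  = (2.927)² · (0.2475 + 0.2491) / 0.0064
  = 8.5673 · 0.4966 / 0.0064
  = 664.77
Round up → n = 665 per group.

n = 665 per group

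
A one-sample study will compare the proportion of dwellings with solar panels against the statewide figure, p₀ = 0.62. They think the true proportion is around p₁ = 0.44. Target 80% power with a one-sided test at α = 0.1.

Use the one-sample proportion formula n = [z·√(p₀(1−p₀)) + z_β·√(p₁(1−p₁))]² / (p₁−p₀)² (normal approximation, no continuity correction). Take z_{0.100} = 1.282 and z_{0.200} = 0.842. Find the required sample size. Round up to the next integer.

n = 34

n = [z_α·√(p₀q₀) + z_β·√(p₁q₁)]² / (p₁ − p₀)²
  = [1.282·√(0.62·0.38) + 0.842·√(0.44·0.56)]² / (-0.18)²
  = [1.282·0.4854 + 0.842·0.4964]² / 0.0324
  = [1.0402]² / 0.0324
  = 33.40
Round up → n = 34.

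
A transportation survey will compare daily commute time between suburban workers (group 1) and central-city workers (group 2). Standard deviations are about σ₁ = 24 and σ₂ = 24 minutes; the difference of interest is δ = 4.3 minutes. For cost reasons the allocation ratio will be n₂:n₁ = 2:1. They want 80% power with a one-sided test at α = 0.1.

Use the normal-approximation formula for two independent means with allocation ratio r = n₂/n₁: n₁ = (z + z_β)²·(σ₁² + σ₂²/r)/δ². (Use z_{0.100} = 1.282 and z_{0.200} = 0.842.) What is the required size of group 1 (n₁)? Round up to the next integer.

n₁ = (z_α + z_β)² · (σ₁² + σ₂²/r) / δ²
   = (1.282 + 0.842)² · (24² + 24²/2) / 4.3²
   = 4.5114 · (576 + 288) / 18.49
   = 4.5114 · 864 / 18.49
   = 210.81
Round up → n₁ = 211; n₂ = r·n₁ = 2 × 211 = 422.

n₁ = 211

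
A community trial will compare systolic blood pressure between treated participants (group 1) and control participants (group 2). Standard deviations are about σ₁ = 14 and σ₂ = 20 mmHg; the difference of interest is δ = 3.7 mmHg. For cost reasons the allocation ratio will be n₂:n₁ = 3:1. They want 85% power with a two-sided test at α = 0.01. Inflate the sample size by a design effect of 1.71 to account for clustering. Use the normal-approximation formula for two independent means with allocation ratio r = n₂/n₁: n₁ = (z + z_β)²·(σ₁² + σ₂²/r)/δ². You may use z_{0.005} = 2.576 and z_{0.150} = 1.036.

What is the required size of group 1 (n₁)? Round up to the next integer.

n₁ = (z_{α/2} + z_β)² · (σ₁² + σ₂²/r) / δ²
   = (2.576 + 1.036)² · (14² + 20²/3) / 3.7²
   = 13.0465 · (196 + 133.3333) / 13.69
   = 13.0465 · 329.3333 / 13.69
   = 313.85
Design effect: 1.71 × 313.85 = 536.69.
Round up → n₁ = 537; n₂ = r·n₁ = 3 × 537 = 1611.

n₁ = 537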